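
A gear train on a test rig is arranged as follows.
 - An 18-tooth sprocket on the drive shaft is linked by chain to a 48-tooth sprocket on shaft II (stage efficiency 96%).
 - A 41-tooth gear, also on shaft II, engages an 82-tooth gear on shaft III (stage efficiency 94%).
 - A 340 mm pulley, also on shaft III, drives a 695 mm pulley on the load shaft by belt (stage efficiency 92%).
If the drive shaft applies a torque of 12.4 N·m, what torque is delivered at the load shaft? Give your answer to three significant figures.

Chain: ratio = 48/18 = 2.6667; torque at shaft II = 12.4 × 2.6667 × 0.96 = 31.744 N·m.
Gear mesh: ratio = 82/41 = 2; torque at shaft III = 31.744 × 2 × 0.94 = 59.679 N·m.
Belt: ratio = 695/340 = 2.0441; torque at the load shaft = 59.679 × 2.0441 × 0.92 = 112.23 N·m.

112 N·m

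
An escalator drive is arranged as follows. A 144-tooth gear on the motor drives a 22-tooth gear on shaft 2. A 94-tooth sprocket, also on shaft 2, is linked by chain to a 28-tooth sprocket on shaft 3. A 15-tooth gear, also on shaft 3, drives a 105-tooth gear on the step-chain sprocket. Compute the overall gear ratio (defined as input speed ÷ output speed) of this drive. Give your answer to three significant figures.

Each stage contributes driven/driver: gear mesh 22/144 = 0.15278, chain 28/94 = 0.29787, gear mesh 105/15 = 7.
Overall: 0.15278 × 0.29787 × 7 = 0.31856.

0.319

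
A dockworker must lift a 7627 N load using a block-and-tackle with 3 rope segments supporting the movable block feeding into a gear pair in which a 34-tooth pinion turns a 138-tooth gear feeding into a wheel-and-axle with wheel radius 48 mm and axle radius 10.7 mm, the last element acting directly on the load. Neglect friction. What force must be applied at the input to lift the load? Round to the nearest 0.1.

Block-and-tackle MA = number of supporting rope parts = 3.
Gear pair MA = 138/34 = 4.0588.
Wheel-and-axle MA = R/r = 48/10.7 = 4.486.
Combined ideal MA = 3 × 4.0588 × 4.486 = 54.623.
Effort = load / MA = 7627 / 54.623 = 139.63 N.

139.6 N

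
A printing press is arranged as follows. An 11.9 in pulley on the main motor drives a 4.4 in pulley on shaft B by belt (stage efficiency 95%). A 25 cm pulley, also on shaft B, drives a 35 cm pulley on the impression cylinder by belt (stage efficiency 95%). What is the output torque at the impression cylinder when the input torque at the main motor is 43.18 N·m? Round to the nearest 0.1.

After the belt (4.4/11.9): 43.18 × 0.36975 × 0.95 = 15.167 N·m
After the belt (35/25): 15.167 × 1.4 × 0.95 = 20.173 N·m

20.2 N·m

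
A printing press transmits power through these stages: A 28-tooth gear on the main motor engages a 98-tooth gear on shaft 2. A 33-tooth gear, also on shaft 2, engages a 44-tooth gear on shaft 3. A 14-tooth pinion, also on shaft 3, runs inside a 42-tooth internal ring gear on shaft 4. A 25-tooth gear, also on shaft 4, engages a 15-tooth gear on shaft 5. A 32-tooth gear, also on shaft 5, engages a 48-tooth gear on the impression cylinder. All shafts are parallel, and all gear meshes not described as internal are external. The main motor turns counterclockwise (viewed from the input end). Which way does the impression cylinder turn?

the main motor → shaft 2: external mesh, 1 reversal → CW.
shaft 2 → shaft 3: external mesh, 1 reversal → CCW.
shaft 3 → shaft 4: internal mesh, same direction → CCW.
shaft 4 → shaft 5: external mesh, 1 reversal → CW.
shaft 5 → the impression cylinder: external mesh, 1 reversal → CCW.
4 reversals in total — an even number — so the impression cylinder turns the same way as the main motor.

counterclockwise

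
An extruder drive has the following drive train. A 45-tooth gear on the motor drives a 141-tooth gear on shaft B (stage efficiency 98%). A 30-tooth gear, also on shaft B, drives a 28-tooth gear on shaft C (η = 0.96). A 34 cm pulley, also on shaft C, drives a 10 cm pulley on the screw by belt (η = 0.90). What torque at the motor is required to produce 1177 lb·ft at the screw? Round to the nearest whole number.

1616 lb·ft

Overall ratio R = 3.1333 × 0.93333 × 0.29412 = 0.86013; overall efficiency η = 0.98 × 0.96 × 0.90 = 0.8467.
Input torque = output torque / (R × η) = 1177 / (0.86013 × 0.8467) = 1616.1 lb·ft.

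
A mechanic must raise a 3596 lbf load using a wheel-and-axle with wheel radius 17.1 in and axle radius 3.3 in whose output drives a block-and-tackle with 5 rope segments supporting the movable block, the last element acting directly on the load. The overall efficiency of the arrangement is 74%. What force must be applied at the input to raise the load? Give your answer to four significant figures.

Wheel-and-axle MA = R/r = 17.1/3.3 = 5.1818.
Block-and-tackle MA = number of supporting rope parts = 5.
Combined ideal MA = 5.1818 × 5 = 25.909.
Actual MA = 25.909 × 0.74 = 19.173.
Effort = load / actual MA = 3596 / 19.173 = 187.56 lbf.

187.6 lbf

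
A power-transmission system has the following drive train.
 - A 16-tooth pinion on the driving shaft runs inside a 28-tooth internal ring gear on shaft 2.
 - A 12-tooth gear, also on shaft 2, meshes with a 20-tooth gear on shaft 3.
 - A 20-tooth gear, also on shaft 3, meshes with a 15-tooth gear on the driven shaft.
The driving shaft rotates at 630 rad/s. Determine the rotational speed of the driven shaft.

the driving shaft → shaft 2 (internal gear, 28/16): 630 ÷ 1.75 = 360 rad/s
shaft 2 → shaft 3 (gear mesh, 20/12): 360 ÷ 1.6667 = 216 rad/s
shaft 3 → the driven shaft (gear mesh, 15/20): 216 ÷ 0.75 = 288 rad/s

288 rad/s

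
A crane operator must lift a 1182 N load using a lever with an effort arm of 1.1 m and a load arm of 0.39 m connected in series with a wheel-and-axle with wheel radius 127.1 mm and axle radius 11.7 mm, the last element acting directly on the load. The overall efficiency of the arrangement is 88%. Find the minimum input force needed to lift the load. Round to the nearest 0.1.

43.8 N

Lever MA = effort arm / load arm = 1.1/0.39 = 2.8205.
Wheel-and-axle MA = R/r = 127.1/11.7 = 10.863.
Combined ideal MA = 2.8205 × 10.863 = 30.64.
Actual MA = 30.64 × 0.88 = 26.963.
Effort = load / actual MA = 1182 / 26.963 = 43.838 N.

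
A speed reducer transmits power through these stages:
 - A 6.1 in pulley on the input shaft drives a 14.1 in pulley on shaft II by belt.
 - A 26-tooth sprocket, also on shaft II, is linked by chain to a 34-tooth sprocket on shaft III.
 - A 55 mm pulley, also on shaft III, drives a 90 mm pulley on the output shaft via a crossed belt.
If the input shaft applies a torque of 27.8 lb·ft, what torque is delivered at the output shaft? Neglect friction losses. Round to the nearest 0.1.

137.5 lb·ft

belt 14.1/6.1 = 2.3115 → τ = 27.8·2.3115 = 64.259 lb·ft
chain 34/26 = 1.3077 → τ = 64.259·1.3077 = 84.031 lb·ft
belt 90/55 = 1.6364 → τ = 84.031·1.6364 = 137.51 lb·ft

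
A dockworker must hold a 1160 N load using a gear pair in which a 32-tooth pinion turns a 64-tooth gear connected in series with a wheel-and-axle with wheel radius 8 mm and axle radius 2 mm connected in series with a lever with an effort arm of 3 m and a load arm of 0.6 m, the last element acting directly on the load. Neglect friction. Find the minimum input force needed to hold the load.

29 N

Gear pair MA = 64/32 = 2.
Wheel-and-axle MA = R/r = 8/2 = 4.
Lever MA = effort arm / load arm = 3/0.6 = 5.
Combined ideal MA = 2 × 4 × 5 = 40.
Effort = load / MA = 1160 / 40 = 29 N.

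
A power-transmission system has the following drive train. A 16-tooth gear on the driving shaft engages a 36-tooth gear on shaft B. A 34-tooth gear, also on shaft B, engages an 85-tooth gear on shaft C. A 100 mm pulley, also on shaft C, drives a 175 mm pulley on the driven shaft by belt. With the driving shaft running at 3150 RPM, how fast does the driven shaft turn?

the driving shaft → shaft B (gear mesh, 36/16): 3150 ÷ 2.25 = 1400 RPM
shaft B → shaft C (gear mesh, 85/34): 1400 ÷ 2.5 = 560 RPM
shaft C → the driven shaft (belt, 175/100): 560 ÷ 1.75 = 320 RPM

320 RPM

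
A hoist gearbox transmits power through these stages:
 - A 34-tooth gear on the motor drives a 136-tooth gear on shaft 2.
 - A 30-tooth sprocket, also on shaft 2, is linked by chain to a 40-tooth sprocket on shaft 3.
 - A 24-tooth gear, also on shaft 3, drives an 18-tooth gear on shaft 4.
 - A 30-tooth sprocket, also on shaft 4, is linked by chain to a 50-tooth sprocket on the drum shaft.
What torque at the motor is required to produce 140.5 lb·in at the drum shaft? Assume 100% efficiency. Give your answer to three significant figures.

21.1 lb·in

Overall ratio R = 4 × 1.3333 × 0.75 × 1.6667 = 6.6667.
Input torque = output torque / R = 140.5 / 6.6667 = 21.075 lb·in.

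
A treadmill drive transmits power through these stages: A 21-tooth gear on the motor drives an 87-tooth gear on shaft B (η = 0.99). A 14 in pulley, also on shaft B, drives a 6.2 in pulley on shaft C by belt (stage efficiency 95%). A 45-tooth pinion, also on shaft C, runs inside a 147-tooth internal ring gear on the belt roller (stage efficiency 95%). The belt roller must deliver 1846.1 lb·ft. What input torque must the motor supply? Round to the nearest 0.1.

344.8 lb·ft

Overall ratio R = 4.1429 × 0.44286 × 3.2667 = 5.9933; overall efficiency η = 0.99 × 0.95 × 0.95 = 0.8935.
Input torque = output torque / (R × η) = 1846.1 / (5.9933 × 0.8935) = 344.75 lb·ft.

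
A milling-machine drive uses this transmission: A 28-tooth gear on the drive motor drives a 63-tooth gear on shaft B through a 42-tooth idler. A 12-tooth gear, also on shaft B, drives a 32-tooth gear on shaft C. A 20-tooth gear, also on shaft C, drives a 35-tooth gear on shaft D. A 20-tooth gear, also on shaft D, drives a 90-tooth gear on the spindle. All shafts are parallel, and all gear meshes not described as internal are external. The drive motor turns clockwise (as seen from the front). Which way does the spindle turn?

the drive motor → shaft B: driver → idler → driven is 2 external meshes, 2 reversals → CW.
shaft B → shaft C: external mesh, 1 reversal → CCW.
shaft C → shaft D: external mesh, 1 reversal → CW.
shaft D → the spindle: external mesh, 1 reversal → CCW.
5 reversals in total — an odd number — so the spindle turns opposite to the drive motor.

counterclockwise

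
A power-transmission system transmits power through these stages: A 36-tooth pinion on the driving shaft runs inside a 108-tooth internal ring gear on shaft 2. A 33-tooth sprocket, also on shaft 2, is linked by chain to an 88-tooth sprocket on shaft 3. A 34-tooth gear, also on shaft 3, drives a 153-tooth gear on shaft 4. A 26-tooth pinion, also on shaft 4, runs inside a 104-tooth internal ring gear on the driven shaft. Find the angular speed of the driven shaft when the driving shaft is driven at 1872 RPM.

internal gear 108/36 = 3 → 1872/3 = 624 RPM
chain 88/33 = 2.6667 → 624/2.6667 = 234 RPM
gear mesh 153/34 = 4.5 → 234/4.5 = 52 RPM
internal gear 104/26 = 4 → 52/4 = 13 RPM

13 RPM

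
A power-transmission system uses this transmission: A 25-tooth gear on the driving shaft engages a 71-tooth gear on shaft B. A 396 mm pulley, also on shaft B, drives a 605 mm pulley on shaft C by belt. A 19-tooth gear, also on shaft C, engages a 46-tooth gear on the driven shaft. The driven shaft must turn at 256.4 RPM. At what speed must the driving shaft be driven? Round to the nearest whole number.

Overall ratio R = 2.84 × 1.5278 × 2.4211 = 10.505.
Required input speed = output speed × R = 256.4 × 10.505 = 2693.4 RPM.

2693 RPM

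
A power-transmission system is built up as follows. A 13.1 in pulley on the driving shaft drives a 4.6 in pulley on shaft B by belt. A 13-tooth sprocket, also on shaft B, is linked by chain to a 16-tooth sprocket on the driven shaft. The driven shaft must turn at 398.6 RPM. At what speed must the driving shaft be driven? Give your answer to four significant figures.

Overall ratio R = 0.35115 × 1.2308 = 0.43218.
Required input speed = output speed × R = 398.6 × 0.43218 = 172.27 RPM.

172.3 RPM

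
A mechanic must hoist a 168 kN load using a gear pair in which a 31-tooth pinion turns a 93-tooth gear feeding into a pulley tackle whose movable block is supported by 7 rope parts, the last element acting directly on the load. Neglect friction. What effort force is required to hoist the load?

Gear pair MA = 93/31 = 3.
Block-and-tackle MA = number of supporting rope parts = 7.
Combined ideal MA = 3 × 7 = 21.
Effort = load / MA = 168 / 21 = 8 kN.

8 kN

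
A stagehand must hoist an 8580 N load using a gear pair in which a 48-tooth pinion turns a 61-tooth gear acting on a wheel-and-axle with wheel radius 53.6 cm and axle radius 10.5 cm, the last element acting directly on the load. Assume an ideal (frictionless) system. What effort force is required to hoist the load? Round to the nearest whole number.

Gear pair MA = 61/48 = 1.2708.
Wheel-and-axle MA = R/r = 53.6/10.5 = 5.1048.
Combined ideal MA = 1.2708 × 5.1048 = 6.4873.
Effort = load / MA = 8580 / 6.4873 = 1322.6 N.

1323 N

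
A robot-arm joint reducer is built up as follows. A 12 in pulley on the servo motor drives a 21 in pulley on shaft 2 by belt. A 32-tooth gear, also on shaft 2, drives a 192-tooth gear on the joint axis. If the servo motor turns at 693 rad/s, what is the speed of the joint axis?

belt 21/12 = 1.75 → 693/1.75 = 396 rad/s
gear mesh 192/32 = 6 → 396/6 = 66 rad/s

66 rad/s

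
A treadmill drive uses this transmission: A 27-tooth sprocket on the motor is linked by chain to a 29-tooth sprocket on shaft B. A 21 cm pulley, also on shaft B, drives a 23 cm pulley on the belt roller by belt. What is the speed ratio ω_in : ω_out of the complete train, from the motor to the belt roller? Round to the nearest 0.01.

Each stage contributes driven/driver: chain 29/27 = 1.0741, belt 23/21 = 1.0952.
Overall: 1.0741 × 1.0952 = 1.1764.

1.18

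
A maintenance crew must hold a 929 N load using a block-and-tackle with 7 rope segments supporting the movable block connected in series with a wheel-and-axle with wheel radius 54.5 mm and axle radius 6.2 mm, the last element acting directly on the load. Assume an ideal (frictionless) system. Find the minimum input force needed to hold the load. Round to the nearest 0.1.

Block-and-tackle MA = number of supporting rope parts = 7.
Wheel-and-axle MA = R/r = 54.5/6.2 = 8.7903.
Combined ideal MA = 7 × 8.7903 = 61.532.
Effort = load / MA = 929 / 61.532 = 15.098 N.

15.1 N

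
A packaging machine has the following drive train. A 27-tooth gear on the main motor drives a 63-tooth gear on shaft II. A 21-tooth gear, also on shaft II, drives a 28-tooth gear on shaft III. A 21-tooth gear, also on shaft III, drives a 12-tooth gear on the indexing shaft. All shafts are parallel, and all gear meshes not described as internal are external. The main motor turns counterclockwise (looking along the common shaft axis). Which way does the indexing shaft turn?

the main motor → shaft II: external mesh, 1 reversal → CW.
shaft II → shaft III: external mesh, 1 reversal → CCW.
shaft III → the indexing shaft: external mesh, 1 reversal → CW.
3 reversals in total — an odd number — so the indexing shaft turns opposite to the main motor.

clockwise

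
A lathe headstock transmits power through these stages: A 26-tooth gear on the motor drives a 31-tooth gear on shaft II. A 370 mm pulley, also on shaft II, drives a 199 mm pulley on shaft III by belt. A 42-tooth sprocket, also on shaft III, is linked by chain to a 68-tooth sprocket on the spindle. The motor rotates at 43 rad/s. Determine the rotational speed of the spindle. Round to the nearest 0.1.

Gear mesh: ratio = 31/26 = 1.1923, so shaft II turns at 43 / 1.1923 = 36.065 rad/s.
Belt: ratio = 199/370 = 0.53784, so shaft III turns at 36.065 / 0.53784 = 67.055 rad/s.
Chain: ratio = 68/42 = 1.619, so the spindle turns at 67.055 / 1.619 = 41.416 rad/s.

41.4 rad/s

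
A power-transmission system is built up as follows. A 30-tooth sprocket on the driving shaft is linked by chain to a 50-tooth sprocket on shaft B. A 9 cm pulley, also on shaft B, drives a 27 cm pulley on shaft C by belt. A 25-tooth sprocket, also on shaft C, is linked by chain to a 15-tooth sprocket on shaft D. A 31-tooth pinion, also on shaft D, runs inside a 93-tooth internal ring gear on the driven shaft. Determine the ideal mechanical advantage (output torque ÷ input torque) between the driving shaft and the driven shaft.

Each stage contributes driven/driver: chain 50/30 = 1.6667, belt 27/9 = 3, chain 15/25 = 0.6, internal gear 93/31 = 3.
Overall: 1.6667 × 3 × 0.6 × 3 = 9.

9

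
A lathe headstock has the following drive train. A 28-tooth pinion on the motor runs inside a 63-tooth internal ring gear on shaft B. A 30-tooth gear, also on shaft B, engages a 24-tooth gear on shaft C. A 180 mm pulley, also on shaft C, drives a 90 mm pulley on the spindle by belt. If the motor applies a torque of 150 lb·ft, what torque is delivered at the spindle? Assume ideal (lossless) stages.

135 lb·ft

After the internal gear (63/28): 150 × 2.25 = 337.5 lb·ft
After the gear mesh (24/30): 337.5 × 0.8 = 270 lb·ft
After the belt (90/180): 270 × 0.5 = 135 lb·ft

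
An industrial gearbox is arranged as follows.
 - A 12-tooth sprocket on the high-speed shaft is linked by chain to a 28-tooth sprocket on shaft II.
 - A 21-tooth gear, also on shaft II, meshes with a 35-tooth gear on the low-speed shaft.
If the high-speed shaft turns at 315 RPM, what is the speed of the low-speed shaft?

81 RPM

Chain: ratio = 28/12 = 2.3333, so shaft II turns at 315 / 2.3333 = 135 RPM.
Gear mesh: ratio = 35/21 = 1.6667, so the low-speed shaft turns at 135 / 1.6667 = 81 RPM.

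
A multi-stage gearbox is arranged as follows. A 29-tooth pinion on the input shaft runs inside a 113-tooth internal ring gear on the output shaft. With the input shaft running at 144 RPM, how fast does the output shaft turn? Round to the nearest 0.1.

37.0 RPM

the input shaft → the output shaft (internal gear, 113/29): 144 ÷ 3.8966 = 36.956 RPM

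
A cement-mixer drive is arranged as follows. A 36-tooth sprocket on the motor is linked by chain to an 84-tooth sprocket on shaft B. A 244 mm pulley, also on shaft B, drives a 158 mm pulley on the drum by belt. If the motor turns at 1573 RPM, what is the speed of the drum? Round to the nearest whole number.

1041 RPM

the motor → shaft B (chain, 84/36): 1573 ÷ 2.3333 = 674.14 RPM
shaft B → the drum (belt, 158/244): 674.14 ÷ 0.64754 = 1041.1 RPM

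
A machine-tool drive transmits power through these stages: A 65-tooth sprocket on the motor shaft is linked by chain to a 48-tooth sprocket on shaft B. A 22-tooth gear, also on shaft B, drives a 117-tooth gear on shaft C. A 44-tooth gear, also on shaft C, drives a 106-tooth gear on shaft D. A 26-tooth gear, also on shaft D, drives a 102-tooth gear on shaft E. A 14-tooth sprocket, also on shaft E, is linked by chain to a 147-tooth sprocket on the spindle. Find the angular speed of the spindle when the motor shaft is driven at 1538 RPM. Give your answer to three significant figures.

chain 48/65 = 0.73846 → 1538/0.73846 = 2082.7 RPM
gear mesh 117/22 = 5.3182 → 2082.7/5.3182 = 391.62 RPM
gear mesh 106/44 = 2.4091 → 391.62/2.4091 = 162.56 RPM
gear mesh 102/26 = 3.9231 → 162.56/3.9231 = 41.437 RPM
chain 147/14 = 10.5 → 41.437/10.5 = 3.9464 RPM

3.95 RPM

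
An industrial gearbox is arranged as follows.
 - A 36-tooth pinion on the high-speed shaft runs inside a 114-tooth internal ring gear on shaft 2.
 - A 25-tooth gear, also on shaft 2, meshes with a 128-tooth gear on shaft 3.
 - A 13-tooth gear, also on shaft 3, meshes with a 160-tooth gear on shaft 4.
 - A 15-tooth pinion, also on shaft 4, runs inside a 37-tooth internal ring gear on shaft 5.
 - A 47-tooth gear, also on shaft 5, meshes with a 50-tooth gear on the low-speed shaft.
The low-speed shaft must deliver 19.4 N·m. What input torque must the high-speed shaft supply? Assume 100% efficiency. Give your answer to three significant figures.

0.0370 N·m

Overall ratio R = 3.1667 × 5.12 × 12.308 × 2.4667 × 1.0638 = 523.64.
Input torque = output torque / R = 19.4 / 523.64 = 0.037048 N·m.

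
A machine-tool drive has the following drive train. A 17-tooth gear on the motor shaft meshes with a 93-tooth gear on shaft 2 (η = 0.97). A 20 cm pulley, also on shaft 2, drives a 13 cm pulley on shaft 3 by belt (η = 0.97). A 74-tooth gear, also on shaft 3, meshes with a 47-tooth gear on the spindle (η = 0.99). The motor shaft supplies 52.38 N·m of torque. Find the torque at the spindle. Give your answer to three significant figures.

110 N·m

gear mesh 93/17 = 5.4706 → τ = 52.38·5.4706·0.97 = 277.95 N·m
belt 13/20 = 0.65 → τ = 277.95·0.65·0.97 = 175.25 N·m
gear mesh 47/74 = 0.63514 → τ = 175.25·0.63514·0.99 = 110.19 N·m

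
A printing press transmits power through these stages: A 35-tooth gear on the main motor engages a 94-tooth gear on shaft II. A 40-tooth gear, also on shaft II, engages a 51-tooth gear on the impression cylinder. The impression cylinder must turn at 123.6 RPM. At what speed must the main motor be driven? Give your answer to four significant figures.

423.2 RPM

Overall ratio R = 2.6857 × 1.275 = 3.4243.
Required input speed = output speed × R = 123.6 × 3.4243 = 423.24 RPM.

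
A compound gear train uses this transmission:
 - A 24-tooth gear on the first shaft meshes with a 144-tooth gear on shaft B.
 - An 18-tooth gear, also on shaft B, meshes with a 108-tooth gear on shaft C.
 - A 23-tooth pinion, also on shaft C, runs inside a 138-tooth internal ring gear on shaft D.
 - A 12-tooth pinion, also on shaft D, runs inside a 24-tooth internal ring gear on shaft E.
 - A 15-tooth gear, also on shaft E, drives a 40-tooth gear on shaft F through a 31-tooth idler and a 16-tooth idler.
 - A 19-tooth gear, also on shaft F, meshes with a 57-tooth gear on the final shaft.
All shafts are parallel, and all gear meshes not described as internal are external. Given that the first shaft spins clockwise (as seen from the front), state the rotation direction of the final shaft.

the first shaft → shaft B: external mesh, 1 reversal → CCW.
shaft B → shaft C: external mesh, 1 reversal → CW.
shaft C → shaft D: internal mesh, same direction → CW.
shaft D → shaft E: internal mesh, same direction → CW.
shaft E → shaft F: driver → idler → idler → driven is 3 external meshes, 3 reversals → CCW.
shaft F → the final shaft: external mesh, 1 reversal → CW.
6 reversals in total — an even number — so the final shaft turns the same way as the first shaft.

clockwise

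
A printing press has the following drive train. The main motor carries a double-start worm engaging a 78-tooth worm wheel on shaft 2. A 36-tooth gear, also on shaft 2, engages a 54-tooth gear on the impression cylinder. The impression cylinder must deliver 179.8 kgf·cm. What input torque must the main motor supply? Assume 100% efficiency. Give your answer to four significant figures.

Overall ratio R = 39 × 1.5 = 58.5.
Input torque = output torque / R = 179.8 / 58.5 = 3.0735 kgf·cm.

3.074 kgf·cm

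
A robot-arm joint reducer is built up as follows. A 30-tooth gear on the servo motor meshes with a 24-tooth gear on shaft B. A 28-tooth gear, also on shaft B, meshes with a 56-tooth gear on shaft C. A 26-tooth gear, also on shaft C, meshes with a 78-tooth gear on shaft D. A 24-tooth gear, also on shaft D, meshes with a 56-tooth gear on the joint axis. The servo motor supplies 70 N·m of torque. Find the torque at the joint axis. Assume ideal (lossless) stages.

784 N·m

gear mesh 24/30 = 0.8 → τ = 70·0.8 = 56 N·m
gear mesh 56/28 = 2 → τ = 56·2 = 112 N·m
gear mesh 78/26 = 3 → τ = 112·3 = 336 N·m
gear mesh 56/24 = 2.3333 → τ = 336·2.3333 = 784 N·m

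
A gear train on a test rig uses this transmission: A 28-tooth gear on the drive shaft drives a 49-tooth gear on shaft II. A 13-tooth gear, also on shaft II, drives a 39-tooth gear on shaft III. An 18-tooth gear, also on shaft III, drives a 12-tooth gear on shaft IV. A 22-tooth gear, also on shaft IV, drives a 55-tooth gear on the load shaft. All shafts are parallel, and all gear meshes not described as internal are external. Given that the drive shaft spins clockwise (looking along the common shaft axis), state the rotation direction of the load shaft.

clockwise

the drive shaft → shaft II: external mesh, 1 reversal → CCW.
shaft II → shaft III: external mesh, 1 reversal → CW.
shaft III → shaft IV: external mesh, 1 reversal → CCW.
shaft IV → the load shaft: external mesh, 1 reversal → CW.
4 reversals in total — an even number — so the load shaft turns the same way as the drive shaft.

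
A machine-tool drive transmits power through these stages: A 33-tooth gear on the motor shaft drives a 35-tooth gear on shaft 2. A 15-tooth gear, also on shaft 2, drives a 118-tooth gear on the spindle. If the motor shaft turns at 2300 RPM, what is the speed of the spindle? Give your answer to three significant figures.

276 RPM

gear mesh 35/33 = 1.0606 → 2300/1.0606 = 2168.6 RPM
gear mesh 118/15 = 7.8667 → 2168.6/7.8667 = 275.67 RPM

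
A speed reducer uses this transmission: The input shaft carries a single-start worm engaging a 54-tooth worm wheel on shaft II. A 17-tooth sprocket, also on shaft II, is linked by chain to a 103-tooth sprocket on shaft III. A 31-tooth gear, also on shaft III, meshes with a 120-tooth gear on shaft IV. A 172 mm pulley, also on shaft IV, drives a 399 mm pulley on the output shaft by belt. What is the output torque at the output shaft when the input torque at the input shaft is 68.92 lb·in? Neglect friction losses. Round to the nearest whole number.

202484 lb·in

Worm: ratio = 54/1 = 54; torque at shaft II = 68.92 × 54 = 3721.7 lb·in.
Chain: ratio = 103/17 = 6.0588; torque at shaft III = 3721.7 × 6.0588 = 22549 lb·in.
Gear mesh: ratio = 120/31 = 3.871; torque at shaft IV = 22549 × 3.871 = 87286 lb·in.
Belt: ratio = 399/172 = 2.3198; torque at the output shaft = 87286 × 2.3198 = 2.0248e+05 lb·in.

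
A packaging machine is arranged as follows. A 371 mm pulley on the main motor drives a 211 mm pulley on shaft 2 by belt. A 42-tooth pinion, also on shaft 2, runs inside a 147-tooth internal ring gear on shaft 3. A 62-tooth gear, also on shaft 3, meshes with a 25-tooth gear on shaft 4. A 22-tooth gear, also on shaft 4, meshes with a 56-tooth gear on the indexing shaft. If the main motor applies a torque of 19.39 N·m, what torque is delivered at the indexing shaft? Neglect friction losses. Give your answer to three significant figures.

39.6 N·m

After the belt (211/371): 19.39 × 0.56873 = 11.028 N·m
After the internal gear (147/42): 11.028 × 3.5 = 38.597 N·m
After the gear mesh (25/62): 38.597 × 0.40323 = 15.563 N·m
After the gear mesh (56/22): 15.563 × 2.5455 = 39.616 N·m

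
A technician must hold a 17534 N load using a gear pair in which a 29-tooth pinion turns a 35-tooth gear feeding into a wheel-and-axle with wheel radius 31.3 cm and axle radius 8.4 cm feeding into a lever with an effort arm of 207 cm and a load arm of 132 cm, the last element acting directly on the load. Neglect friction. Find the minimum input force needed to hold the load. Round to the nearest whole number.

2486 N

Gear pair MA = 35/29 = 1.2069.
Wheel-and-axle MA = R/r = 31.3/8.4 = 3.7262.
Lever MA = effort arm / load arm = 207/132 = 1.5682.
Combined ideal MA = 1.2069 × 3.7262 × 1.5682 = 7.0523.
Effort = load / MA = 17534 / 7.0523 = 2486.3 N.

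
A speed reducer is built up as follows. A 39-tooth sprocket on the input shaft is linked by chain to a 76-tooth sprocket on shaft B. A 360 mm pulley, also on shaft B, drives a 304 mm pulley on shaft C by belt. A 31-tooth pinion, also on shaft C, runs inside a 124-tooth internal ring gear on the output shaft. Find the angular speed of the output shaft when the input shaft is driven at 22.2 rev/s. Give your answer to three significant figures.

3.37 rev/s

Chain: ratio = 76/39 = 1.9487, so shaft B turns at 22.2 / 1.9487 = 11.392 rev/s.
Belt: ratio = 304/360 = 0.84444, so shaft C turns at 11.392 / 0.84444 = 13.491 rev/s.
Internal gear: ratio = 124/31 = 4, so the output shaft turns at 13.491 / 4 = 3.3727 rev/s.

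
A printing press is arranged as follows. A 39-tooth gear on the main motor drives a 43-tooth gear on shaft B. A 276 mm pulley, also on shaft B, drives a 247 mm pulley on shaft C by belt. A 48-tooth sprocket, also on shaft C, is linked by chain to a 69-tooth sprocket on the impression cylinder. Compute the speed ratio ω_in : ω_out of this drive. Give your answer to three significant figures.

1.42

Each stage contributes driven/driver: gear mesh 43/39 = 1.1026, belt 247/276 = 0.89493, chain 69/48 = 1.4375.
Overall: 1.1026 × 0.89493 × 1.4375 = 1.4184.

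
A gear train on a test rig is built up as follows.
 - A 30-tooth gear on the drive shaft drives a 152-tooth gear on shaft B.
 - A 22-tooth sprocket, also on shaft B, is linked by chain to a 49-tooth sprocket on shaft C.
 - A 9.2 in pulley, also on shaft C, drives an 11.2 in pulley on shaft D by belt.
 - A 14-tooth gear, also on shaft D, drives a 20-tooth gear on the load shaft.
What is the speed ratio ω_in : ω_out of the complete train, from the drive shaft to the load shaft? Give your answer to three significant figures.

19.6

Each stage contributes driven/driver: gear mesh 152/30 = 5.0667, chain 49/22 = 2.2273, belt 11.2/9.2 = 1.2174, gear mesh 20/14 = 1.4286.
Overall: 5.0667 × 2.2273 × 1.2174 × 1.4286 = 19.626.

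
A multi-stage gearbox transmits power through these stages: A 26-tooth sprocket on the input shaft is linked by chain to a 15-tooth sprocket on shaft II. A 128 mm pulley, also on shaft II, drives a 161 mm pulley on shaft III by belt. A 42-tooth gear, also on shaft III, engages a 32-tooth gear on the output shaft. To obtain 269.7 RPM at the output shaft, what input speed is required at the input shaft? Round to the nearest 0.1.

Overall ratio R = 0.57692 × 1.2578 × 0.7619 = 0.55288.
Required input speed = output speed × R = 269.7 × 0.55288 = 149.11 RPM.

149.1 RPM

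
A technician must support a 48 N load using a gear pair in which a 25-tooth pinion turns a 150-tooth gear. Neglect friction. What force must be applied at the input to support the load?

Gear pair MA = 150/25 = 6.
Effort = load / MA = 48 / 6 = 8 N.

8 N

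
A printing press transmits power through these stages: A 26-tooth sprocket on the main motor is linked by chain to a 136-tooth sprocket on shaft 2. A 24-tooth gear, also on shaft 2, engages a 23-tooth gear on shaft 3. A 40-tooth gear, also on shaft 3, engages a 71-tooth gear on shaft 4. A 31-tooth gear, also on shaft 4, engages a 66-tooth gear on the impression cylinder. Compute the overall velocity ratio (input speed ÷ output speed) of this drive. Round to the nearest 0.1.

Each stage contributes driven/driver: chain 136/26 = 5.2308, gear mesh 23/24 = 0.95833, gear mesh 71/40 = 1.775, gear mesh 66/31 = 2.129.
Overall: 5.2308 × 0.95833 × 1.775 × 2.129 = 18.944.

18.9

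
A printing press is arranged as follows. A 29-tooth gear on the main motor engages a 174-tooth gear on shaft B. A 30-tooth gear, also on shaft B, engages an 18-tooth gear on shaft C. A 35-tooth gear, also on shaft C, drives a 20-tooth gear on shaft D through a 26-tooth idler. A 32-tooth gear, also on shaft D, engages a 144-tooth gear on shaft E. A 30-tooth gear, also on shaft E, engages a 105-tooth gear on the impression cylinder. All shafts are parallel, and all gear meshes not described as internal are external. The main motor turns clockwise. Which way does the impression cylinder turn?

clockwise

the main motor → shaft B: external mesh, 1 reversal → CCW.
shaft B → shaft C: external mesh, 1 reversal → CW.
shaft C → shaft D: driver → idler → driven is 2 external meshes, 2 reversals → CW.
shaft D → shaft E: external mesh, 1 reversal → CCW.
shaft E → the impression cylinder: external mesh, 1 reversal → CW.
6 reversals in total — an even number — so the impression cylinder turns the same way as the main motor.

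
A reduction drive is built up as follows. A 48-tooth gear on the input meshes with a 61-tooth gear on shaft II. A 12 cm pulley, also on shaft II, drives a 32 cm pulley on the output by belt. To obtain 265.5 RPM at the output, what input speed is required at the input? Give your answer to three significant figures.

Overall ratio R = 1.2708 × 2.6667 = 3.3889.
Required input speed = output speed × R = 265.5 × 3.3889 = 899.75 RPM.

900 RPM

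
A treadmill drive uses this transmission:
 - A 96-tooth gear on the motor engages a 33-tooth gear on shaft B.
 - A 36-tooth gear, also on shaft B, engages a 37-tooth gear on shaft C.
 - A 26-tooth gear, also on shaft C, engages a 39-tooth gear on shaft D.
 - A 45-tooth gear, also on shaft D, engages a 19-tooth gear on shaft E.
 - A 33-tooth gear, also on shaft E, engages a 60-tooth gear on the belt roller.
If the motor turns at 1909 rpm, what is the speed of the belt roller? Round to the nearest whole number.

Gear mesh: ratio = 33/96 = 0.34375, so shaft B turns at 1909 / 0.34375 = 5553.5 rpm.
Gear mesh: ratio = 37/36 = 1.0278, so shaft C turns at 5553.5 / 1.0278 = 5403.4 rpm.
Gear mesh: ratio = 39/26 = 1.5, so shaft D turns at 5403.4 / 1.5 = 3602.2 rpm.
Gear mesh: ratio = 19/45 = 0.42222, so shaft E turns at 3602.2 / 0.42222 = 8531.6 rpm.
Gear mesh: ratio = 60/33 = 1.8182, so the belt roller turns at 8531.6 / 1.8182 = 4692.4 rpm.

4692 rpm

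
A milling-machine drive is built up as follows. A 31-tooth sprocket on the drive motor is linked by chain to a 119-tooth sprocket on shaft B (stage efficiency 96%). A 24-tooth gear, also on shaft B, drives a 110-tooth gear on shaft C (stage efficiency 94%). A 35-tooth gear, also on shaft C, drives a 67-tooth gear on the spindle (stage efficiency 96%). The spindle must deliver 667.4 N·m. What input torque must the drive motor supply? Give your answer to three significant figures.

Overall ratio R = 3.8387 × 4.5833 × 1.9143 = 33.68; overall efficiency η = 0.96 × 0.94 × 0.96 = 0.8663.
Input torque = output torque / (R × η) = 667.4 / (33.68 × 0.8663) = 22.874 N·m.

22.9 N·m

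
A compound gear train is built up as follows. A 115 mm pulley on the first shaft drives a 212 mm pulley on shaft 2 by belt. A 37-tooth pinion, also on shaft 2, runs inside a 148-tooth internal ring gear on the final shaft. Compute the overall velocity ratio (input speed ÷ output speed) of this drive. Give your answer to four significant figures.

7.374

Each stage contributes driven/driver: belt 212/115 = 1.8435, internal gear 148/37 = 4.
Overall: 1.8435 × 4 = 7.3739.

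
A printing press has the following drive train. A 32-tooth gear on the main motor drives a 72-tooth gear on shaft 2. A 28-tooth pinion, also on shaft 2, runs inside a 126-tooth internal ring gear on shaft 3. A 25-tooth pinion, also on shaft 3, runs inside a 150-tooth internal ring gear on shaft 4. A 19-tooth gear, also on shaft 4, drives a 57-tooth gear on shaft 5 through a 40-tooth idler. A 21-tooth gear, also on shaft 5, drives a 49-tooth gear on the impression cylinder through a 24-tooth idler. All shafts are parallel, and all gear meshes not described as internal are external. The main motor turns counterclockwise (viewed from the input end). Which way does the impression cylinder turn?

clockwise

the main motor → shaft 2: external mesh, 1 reversal → CW.
shaft 2 → shaft 3: internal mesh, same direction → CW.
shaft 3 → shaft 4: internal mesh, same direction → CW.
shaft 4 → shaft 5: driver → idler → driven is 2 external meshes, 2 reversals → CW.
shaft 5 → the impression cylinder: driver → idler → driven is 2 external meshes, 2 reversals → CW.
5 reversals in total — an odd number — so the impression cylinder turns opposite to the main motor.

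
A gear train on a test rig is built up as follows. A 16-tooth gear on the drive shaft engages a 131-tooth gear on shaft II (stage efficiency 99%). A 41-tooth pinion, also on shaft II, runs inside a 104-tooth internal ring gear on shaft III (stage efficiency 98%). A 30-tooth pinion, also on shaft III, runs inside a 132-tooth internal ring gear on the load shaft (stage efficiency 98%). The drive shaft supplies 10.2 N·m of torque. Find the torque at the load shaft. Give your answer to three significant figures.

gear mesh 131/16 = 8.1875 → τ = 10.2·8.1875·0.99 = 82.677 N·m
internal gear 104/41 = 2.5366 → τ = 82.677·2.5366·0.98 = 205.52 N·m
internal gear 132/30 = 4.4 → τ = 205.52·4.4·0.98 = 886.22 N·m

886 N·m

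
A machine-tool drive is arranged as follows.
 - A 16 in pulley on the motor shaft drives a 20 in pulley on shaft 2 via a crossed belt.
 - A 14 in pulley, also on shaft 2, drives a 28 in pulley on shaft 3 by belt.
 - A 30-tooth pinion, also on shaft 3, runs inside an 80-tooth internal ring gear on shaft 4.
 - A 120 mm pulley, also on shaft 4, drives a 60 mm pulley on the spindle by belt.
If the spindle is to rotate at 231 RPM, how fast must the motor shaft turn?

770 RPM

Overall ratio R = 1.25 × 2 × 2.6667 × 0.5 = 3.3333.
Required input speed = output speed × R = 231 × 3.3333 = 770 RPM.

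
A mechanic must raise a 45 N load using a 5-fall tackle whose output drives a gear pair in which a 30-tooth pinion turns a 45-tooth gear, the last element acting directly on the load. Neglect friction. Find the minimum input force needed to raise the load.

6 N

Block-and-tackle MA = number of supporting rope parts = 5.
Gear pair MA = 45/30 = 1.5.
Combined ideal MA = 5 × 1.5 = 7.5.
Effort = load / MA = 45 / 7.5 = 6 N.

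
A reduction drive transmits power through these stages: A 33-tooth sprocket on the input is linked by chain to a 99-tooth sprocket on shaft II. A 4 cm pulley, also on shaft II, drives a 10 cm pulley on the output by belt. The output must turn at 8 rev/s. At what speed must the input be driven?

Overall ratio R = 3 × 2.5 = 7.5.
Required input speed = output speed × R = 8 × 7.5 = 60 rev/s.

60 rev/s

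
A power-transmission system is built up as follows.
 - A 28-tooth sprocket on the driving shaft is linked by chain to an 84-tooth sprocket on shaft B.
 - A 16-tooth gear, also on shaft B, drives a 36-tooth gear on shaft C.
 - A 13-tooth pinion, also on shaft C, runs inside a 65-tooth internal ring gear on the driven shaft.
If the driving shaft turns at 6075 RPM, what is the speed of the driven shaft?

180 RPM

chain 84/28 = 3 → 6075/3 = 2025 RPM
gear mesh 36/16 = 2.25 → 2025/2.25 = 900 RPM
internal gear 65/13 = 5 → 900/5 = 180 RPM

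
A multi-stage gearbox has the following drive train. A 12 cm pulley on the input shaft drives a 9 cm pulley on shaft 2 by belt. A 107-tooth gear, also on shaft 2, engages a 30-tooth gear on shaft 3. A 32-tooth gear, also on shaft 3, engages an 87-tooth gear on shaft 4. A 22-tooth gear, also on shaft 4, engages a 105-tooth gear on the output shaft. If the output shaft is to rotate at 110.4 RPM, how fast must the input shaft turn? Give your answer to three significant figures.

301 RPM

Overall ratio R = 0.75 × 0.28037 × 2.7188 × 4.7727 = 2.7286.
Required input speed = output speed × R = 110.4 × 2.7286 = 301.23 RPM.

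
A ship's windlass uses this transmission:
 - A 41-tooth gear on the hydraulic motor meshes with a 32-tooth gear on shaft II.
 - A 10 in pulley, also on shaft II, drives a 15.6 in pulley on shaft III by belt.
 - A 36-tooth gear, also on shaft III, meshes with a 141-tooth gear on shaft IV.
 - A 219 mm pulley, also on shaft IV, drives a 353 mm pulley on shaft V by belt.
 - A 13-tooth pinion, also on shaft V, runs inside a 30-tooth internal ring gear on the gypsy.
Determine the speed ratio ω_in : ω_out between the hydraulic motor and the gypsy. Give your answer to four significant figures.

17.74

Each stage contributes driven/driver: gear mesh 32/41 = 0.78049, belt 15.6/10 = 1.56, gear mesh 141/36 = 3.9167, belt 353/219 = 1.6119, internal gear 30/13 = 2.3077.
Overall: 0.78049 × 1.56 × 3.9167 × 1.6119 × 2.3077 = 17.738.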